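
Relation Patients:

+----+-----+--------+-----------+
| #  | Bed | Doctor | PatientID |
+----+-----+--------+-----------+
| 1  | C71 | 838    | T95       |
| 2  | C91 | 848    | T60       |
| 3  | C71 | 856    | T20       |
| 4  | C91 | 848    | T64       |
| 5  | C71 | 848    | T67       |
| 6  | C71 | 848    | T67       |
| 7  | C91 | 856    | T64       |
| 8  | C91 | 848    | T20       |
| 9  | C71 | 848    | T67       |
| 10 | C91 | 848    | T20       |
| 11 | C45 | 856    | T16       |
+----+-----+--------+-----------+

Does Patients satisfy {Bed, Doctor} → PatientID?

No

(Bed=C71, Doctor=838): row 1 → PatientID = T95 ✓
(Bed=C91, Doctor=848): rows 2, 4, 8, 10 → PatientID takes values {T60, T64, T20} — violation
(Bed=C71, Doctor=856): row 3 → PatientID = T20 ✓
(Bed=C71, Doctor=848): rows 5, 6, 9 → PatientID = T67, T67, T67 ✓
(Bed=C91, Doctor=856): row 7 → PatientID = T64 ✓
(Bed=C45, Doctor=856): row 11 → PatientID = T16 ✓
Two rows agree on {Bed, Doctor} but differ on PatientID, so {Bed, Doctor} → PatientID does not hold.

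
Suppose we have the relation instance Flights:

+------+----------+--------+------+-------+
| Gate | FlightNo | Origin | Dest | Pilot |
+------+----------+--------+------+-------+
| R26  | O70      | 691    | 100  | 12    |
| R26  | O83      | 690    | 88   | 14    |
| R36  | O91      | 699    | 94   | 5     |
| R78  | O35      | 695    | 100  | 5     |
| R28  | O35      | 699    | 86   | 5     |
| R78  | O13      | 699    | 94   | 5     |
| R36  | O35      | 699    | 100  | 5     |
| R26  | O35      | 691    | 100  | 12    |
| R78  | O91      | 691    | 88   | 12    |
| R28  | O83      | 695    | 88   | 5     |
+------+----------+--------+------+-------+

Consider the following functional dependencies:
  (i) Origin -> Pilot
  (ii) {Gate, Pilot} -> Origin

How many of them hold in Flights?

(i) Origin -> Pilot: every LHS value maps to a single RHS value — holds.
(ii) {Gate, Pilot} -> Origin: (Gate=R78, Pilot=5): 2 rows → Origin takes values {695, 699} — violation; (Gate=R28, Pilot=5): 2 rows → Origin takes values {699, 695} — violation — fails.
1 of the 2 dependencies holds.

1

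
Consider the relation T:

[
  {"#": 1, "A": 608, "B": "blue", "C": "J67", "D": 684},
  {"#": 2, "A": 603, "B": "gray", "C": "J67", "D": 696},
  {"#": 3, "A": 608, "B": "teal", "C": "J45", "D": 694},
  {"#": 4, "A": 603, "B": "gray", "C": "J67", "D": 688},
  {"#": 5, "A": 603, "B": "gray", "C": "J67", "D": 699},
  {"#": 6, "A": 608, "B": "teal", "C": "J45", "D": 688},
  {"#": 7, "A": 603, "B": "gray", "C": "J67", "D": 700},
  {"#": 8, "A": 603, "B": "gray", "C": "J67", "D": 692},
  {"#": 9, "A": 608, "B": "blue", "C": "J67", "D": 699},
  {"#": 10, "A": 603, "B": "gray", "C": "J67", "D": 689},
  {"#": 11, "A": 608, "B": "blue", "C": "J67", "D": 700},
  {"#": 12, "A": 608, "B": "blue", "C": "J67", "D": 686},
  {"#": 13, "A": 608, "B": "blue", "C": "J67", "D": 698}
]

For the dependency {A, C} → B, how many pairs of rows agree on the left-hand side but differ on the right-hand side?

0

(A=608, C=J67): all 5 rows agree on B — 0 pairs.
(A=603, C=J67): all 6 rows agree on B — 0 pairs.
(A=608, C=J45): all 2 rows agree on B — 0 pairs.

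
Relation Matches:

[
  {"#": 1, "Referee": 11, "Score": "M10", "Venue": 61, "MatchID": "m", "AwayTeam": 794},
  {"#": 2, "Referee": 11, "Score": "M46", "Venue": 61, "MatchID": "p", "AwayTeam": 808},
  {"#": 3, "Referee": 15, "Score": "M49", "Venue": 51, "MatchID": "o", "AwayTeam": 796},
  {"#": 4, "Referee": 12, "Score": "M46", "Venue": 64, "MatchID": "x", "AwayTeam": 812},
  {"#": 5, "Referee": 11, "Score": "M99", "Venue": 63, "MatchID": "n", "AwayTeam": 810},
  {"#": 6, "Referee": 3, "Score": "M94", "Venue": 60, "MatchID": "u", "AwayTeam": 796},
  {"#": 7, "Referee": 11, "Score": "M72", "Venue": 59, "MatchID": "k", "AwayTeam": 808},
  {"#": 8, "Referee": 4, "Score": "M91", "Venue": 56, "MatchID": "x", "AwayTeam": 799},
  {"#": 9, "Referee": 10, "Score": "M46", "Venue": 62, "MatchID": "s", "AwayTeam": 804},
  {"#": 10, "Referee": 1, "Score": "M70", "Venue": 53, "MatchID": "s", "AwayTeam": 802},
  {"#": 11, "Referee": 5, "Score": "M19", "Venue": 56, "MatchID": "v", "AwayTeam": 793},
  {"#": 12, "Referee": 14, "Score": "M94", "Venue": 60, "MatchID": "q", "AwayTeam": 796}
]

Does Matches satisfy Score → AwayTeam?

No

Score=M10: row 1 → AwayTeam = 794 ✓
Score=M46: rows 2, 4, 9 → AwayTeam takes values {808, 812, 804} — violation
Score=M49: row 3 → AwayTeam = 796 ✓
Score=M99: row 5 → AwayTeam = 810 ✓
Score=M94: rows 6, 12 → AwayTeam = 796, 796 ✓
Score=M72: row 7 → AwayTeam = 808 ✓
Score=M91: row 8 → AwayTeam = 799 ✓
Score=M70: row 10 → AwayTeam = 802 ✓
Score=M19: row 11 → AwayTeam = 793 ✓
Two rows agree on Score but differ on AwayTeam, so Score → AwayTeam does not hold.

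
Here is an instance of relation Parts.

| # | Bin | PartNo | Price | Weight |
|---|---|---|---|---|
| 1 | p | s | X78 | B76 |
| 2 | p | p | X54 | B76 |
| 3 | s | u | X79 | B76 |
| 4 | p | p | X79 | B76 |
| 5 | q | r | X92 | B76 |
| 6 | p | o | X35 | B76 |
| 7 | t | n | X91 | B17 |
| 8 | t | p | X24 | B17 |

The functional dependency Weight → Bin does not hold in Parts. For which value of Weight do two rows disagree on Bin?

Weight=B76: rows 1, 2, 3, 4, 5, 6 → Bin takes values {p, s, q} — violation
Weight=B17: rows 7, 8 → Bin = t, t ✓
The only Weight value with inconsistent Bin is Weight=B76.

B76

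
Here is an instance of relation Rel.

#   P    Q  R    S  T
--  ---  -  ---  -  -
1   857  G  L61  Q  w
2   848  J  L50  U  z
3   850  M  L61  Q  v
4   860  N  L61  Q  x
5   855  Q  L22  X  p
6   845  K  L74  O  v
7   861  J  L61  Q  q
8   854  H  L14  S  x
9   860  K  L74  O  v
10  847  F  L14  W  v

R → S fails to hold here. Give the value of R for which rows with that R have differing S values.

R=L61: rows 1, 3, 4, 7 → S = Q, Q, Q, Q ✓
R=L50: row 2 → S = U ✓
R=L22: row 5 → S = X ✓
R=L74: rows 6, 9 → S = O, O ✓
R=L14: rows 8, 10 → S takes values {S, W} — violation
The only R value with inconsistent S is R=L14.

L14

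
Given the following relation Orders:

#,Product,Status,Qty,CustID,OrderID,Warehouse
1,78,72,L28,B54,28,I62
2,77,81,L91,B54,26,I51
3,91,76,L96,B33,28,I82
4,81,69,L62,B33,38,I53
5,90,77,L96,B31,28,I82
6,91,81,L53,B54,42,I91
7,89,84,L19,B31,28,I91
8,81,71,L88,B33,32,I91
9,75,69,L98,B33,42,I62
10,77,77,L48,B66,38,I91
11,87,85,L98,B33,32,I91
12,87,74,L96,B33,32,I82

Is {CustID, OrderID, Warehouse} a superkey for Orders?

Rows 8 and 11 have the same {CustID, OrderID, Warehouse} value (CustID=B33, OrderID=32, Warehouse=I91) but are distinct tuples, so {CustID, OrderID, Warehouse} does not determine every attribute — not a superkey.

No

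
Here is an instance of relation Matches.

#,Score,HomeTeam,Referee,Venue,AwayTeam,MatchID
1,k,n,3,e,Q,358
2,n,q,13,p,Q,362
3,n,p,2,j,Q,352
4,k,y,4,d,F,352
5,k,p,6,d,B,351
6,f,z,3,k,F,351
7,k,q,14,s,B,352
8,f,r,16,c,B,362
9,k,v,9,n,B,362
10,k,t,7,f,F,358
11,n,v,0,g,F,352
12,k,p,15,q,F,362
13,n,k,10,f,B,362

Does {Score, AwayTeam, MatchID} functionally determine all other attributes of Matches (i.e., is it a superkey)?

All 13 rows have distinct {Score, AwayTeam, MatchID} values, so {Score, AwayTeam, MatchID} → (all attributes) holds and {Score, AwayTeam, MatchID} is a superkey.

Yes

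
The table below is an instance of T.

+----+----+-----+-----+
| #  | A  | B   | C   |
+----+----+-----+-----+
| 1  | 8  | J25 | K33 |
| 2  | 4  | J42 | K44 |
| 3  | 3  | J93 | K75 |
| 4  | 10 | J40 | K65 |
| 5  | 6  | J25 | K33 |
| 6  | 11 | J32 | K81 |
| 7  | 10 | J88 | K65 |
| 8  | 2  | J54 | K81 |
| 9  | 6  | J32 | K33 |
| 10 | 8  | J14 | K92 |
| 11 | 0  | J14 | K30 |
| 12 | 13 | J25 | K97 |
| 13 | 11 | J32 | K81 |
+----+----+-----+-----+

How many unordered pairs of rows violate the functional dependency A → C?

1

A=8: violating pairs (1,10) — 1 pair.
A=10: all 2 rows agree on C — 0 pairs.
A=6: all 2 rows agree on C — 0 pairs.
A=11: all 2 rows agree on C — 0 pairs.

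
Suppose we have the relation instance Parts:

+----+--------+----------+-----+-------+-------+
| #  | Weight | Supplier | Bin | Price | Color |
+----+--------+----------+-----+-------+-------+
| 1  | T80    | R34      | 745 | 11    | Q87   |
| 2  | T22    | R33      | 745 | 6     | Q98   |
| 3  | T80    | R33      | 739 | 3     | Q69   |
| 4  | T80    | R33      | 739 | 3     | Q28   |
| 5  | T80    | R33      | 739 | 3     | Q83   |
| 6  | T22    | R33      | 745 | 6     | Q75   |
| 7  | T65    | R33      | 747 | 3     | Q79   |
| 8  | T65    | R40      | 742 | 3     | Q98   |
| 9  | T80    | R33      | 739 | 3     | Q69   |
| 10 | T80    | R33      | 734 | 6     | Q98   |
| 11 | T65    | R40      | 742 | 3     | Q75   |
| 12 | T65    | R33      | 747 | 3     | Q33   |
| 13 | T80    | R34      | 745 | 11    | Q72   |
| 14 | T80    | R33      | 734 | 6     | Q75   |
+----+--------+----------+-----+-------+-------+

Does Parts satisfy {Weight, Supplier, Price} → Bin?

Yes

(Weight=T80, Supplier=R34, Price=11): rows 1, 13 → Bin = 745, 745 ✓
(Weight=T22, Supplier=R33, Price=6): rows 2, 6 → Bin = 745, 745 ✓
(Weight=T80, Supplier=R33, Price=3): rows 3, 4, 5, 9 → Bin = 739, 739, 739, 739 ✓
(Weight=T65, Supplier=R33, Price=3): rows 7, 12 → Bin = 747, 747 ✓
(Weight=T65, Supplier=R40, Price=3): rows 8, 11 → Bin = 742, 742 ✓
(Weight=T80, Supplier=R33, Price=6): rows 10, 14 → Bin = 734, 734 ✓
Every {Weight, Supplier, Price} value is associated with a single Bin value, so {Weight, Supplier, Price} → Bin holds.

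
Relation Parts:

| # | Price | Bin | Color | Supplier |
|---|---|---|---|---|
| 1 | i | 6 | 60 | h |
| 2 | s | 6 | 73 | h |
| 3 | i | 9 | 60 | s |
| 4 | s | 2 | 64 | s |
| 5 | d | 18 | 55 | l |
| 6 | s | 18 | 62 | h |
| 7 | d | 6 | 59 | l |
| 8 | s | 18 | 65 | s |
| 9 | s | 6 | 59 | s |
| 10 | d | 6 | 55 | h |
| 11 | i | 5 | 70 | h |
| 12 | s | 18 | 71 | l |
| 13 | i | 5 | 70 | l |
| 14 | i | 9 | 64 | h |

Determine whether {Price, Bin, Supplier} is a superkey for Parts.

Yes

All 14 rows have distinct {Price, Bin, Supplier} values, so {Price, Bin, Supplier} → (all attributes) holds and {Price, Bin, Supplier} is a superkey.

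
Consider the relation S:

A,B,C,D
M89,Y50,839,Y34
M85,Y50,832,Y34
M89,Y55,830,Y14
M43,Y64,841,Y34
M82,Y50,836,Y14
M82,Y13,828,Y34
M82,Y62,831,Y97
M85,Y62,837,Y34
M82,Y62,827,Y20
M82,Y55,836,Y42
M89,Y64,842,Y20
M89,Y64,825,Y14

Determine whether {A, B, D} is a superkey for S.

Yes

All 12 rows have distinct {A, B, D} values, so {A, B, D} → (all attributes) holds and {A, B, D} is a superkey.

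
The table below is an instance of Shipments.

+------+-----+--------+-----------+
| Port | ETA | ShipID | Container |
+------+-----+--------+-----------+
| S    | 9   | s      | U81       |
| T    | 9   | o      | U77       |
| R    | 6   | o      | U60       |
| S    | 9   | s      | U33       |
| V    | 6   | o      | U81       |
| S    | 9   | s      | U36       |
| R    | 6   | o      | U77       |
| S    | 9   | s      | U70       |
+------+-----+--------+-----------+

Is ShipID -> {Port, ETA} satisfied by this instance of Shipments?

No

ShipID=s: 4 rows → {Port,ETA} = (S, 9), (S, 9), (S, 9), (S, 9) ✓
ShipID=o: 4 rows → {Port,ETA} takes values {(T, 9), (R, 6), (V, 6)} — violation
Two rows agree on ShipID but differ on {Port, ETA}, so ShipID -> {Port, ETA} does not hold.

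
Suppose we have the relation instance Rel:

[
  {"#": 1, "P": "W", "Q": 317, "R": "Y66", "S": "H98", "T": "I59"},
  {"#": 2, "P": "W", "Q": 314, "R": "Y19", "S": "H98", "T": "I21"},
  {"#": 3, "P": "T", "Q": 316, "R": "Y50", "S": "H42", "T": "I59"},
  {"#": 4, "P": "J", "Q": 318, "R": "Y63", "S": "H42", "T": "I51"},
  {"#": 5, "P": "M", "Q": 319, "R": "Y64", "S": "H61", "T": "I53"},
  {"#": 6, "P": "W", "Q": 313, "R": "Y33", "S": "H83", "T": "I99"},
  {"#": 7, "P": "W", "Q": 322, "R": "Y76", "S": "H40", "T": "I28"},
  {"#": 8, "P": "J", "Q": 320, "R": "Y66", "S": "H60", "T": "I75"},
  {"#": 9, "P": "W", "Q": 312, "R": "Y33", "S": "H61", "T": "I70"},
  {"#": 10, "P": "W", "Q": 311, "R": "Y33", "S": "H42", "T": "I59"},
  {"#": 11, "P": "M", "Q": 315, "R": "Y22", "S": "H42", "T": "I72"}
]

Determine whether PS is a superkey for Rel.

No

Rows 1 and 2 have the same PS value (P=W, S=H98) but are distinct tuples, so PS does not determine every attribute — not a superkey.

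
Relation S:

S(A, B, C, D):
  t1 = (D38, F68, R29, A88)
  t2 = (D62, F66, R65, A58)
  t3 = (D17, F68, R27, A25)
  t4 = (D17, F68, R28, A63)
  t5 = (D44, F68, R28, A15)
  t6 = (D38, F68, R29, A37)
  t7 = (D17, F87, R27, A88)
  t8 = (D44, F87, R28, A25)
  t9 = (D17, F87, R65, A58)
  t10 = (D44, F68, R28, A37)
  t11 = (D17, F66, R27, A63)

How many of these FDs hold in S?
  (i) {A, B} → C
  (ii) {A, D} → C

0

(i) {A, B} → C: (A=D17, B=F68): rows 3, 4 → C takes values {R27, R28} — violation; (A=D17, B=F87): rows 7, 9 → C takes values {R27, R65} — violation — fails.
(ii) {A, D} → C: (A=D17, D=A63): rows 4, 11 → C takes values {R28, R27} — violation — fails.
None of the 2 dependencies hold.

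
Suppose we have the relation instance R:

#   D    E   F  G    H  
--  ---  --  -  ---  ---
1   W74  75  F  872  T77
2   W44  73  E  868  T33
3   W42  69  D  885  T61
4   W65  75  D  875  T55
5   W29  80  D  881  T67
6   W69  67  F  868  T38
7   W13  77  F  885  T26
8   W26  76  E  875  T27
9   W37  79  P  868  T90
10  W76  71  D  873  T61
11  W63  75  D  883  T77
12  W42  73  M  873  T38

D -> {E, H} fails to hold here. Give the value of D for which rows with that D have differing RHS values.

W42

D=W74: row 1 → {E,H} = (75, T77) ✓
D=W44: row 2 → {E,H} = (73, T33) ✓
D=W42: rows 3, 12 → {E,H} takes values {(69, T61), (73, T38)} — violation
D=W65: row 4 → {E,H} = (75, T55) ✓
D=W29: row 5 → {E,H} = (80, T67) ✓
D=W69: row 6 → {E,H} = (67, T38) ✓
D=W13: row 7 → {E,H} = (77, T26) ✓
D=W26: row 8 → {E,H} = (76, T27) ✓
D=W37: row 9 → {E,H} = (79, T90) ✓
D=W76: row 10 → {E,H} = (71, T61) ✓
D=W63: row 11 → {E,H} = (75, T77) ✓
The only D value with inconsistent RHS is D=W42.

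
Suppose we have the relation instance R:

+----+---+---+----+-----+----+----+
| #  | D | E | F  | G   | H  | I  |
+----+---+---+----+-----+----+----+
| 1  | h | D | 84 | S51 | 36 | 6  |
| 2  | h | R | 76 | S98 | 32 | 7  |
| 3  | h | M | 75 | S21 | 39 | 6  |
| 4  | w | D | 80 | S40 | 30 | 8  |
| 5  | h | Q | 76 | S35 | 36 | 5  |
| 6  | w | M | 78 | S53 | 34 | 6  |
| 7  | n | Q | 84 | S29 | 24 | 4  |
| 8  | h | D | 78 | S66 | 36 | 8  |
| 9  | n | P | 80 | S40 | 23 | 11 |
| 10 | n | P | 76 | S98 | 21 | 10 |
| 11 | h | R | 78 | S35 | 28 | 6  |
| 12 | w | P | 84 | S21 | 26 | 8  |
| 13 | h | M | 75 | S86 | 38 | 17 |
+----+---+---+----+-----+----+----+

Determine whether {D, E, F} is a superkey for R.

Rows 3 and 13 have the same {D, E, F} value (D=h, E=M, F=75) but are distinct tuples, so {D, E, F} does not determine every attribute — not a superkey.

No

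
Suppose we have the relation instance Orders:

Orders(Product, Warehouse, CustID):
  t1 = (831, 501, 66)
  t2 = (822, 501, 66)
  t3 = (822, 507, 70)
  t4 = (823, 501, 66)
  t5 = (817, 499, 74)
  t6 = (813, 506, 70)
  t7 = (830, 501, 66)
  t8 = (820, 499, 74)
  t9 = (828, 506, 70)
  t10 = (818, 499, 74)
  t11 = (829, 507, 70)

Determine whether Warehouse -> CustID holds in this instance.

Warehouse=501: rows 1, 2, 4, 7 → CustID = 66, 66, 66, 66 ✓
Warehouse=507: rows 3, 11 → CustID = 70, 70 ✓
Warehouse=499: rows 5, 8, 10 → CustID = 74, 74, 74 ✓
Warehouse=506: rows 6, 9 → CustID = 70, 70 ✓
Every Warehouse value is associated with a single CustID value, so Warehouse -> CustID holds.

Yes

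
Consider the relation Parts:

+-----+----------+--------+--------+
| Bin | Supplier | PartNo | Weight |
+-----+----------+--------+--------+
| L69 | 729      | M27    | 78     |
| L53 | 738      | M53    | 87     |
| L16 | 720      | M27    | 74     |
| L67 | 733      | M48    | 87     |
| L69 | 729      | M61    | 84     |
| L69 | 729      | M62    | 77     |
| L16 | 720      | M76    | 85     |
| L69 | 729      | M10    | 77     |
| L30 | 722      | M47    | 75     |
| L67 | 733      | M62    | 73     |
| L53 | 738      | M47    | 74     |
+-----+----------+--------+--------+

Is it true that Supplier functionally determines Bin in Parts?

Supplier=729: 4 rows → Bin = L69, L69, L69, L69 ✓
Supplier=738: 2 rows → Bin = L53, L53 ✓
Supplier=720: 2 rows → Bin = L16, L16 ✓
Supplier=733: 2 rows → Bin = L67, L67 ✓
Supplier=722: 1 row → Bin = L30 ✓
Every Supplier value is associated with a single Bin value, so Supplier -> Bin holds.

Yes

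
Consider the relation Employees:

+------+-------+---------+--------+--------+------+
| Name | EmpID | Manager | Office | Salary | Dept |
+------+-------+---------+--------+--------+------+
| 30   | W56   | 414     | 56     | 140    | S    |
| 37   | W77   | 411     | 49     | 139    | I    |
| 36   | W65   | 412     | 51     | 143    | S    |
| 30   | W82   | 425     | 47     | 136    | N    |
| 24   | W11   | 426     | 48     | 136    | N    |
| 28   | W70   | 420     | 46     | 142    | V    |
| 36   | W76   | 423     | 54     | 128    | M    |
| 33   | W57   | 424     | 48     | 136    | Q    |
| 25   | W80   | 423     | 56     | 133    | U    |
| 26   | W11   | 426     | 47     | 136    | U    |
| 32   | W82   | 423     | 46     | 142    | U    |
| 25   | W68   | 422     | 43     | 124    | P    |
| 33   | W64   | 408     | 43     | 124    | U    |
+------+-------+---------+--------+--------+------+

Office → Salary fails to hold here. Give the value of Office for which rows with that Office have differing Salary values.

56

Office=56: 2 rows → Salary takes values {140, 133} — violation
Office=49: 1 row → Salary = 139 ✓
Office=51: 1 row → Salary = 143 ✓
Office=47: 2 rows → Salary = 136, 136 ✓
Office=48: 2 rows → Salary = 136, 136 ✓
Office=46: 2 rows → Salary = 142, 142 ✓
Office=54: 1 row → Salary = 128 ✓
Office=43: 2 rows → Salary = 124, 124 ✓
The only Office value with inconsistent Salary is Office=56.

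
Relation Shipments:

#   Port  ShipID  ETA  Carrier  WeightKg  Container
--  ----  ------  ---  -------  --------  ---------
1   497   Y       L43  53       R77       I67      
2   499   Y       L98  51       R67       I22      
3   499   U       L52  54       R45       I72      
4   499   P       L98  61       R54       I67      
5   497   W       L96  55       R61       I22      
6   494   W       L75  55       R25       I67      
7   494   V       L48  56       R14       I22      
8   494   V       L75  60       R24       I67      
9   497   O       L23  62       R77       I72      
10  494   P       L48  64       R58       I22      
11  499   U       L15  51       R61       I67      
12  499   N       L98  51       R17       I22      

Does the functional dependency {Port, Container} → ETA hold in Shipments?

No

(Port=497, Container=I67): row 1 → ETA = L43 ✓
(Port=499, Container=I22): rows 2, 12 → ETA = L98, L98 ✓
(Port=499, Container=I72): row 3 → ETA = L52 ✓
(Port=499, Container=I67): rows 4, 11 → ETA takes values {L98, L15} — violation
(Port=497, Container=I22): row 5 → ETA = L96 ✓
(Port=494, Container=I67): rows 6, 8 → ETA = L75, L75 ✓
(Port=494, Container=I22): rows 7, 10 → ETA = L48, L48 ✓
(Port=497, Container=I72): row 9 → ETA = L23 ✓
Two rows agree on {Port, Container} but differ on ETA, so {Port, Container} → ETA does not hold.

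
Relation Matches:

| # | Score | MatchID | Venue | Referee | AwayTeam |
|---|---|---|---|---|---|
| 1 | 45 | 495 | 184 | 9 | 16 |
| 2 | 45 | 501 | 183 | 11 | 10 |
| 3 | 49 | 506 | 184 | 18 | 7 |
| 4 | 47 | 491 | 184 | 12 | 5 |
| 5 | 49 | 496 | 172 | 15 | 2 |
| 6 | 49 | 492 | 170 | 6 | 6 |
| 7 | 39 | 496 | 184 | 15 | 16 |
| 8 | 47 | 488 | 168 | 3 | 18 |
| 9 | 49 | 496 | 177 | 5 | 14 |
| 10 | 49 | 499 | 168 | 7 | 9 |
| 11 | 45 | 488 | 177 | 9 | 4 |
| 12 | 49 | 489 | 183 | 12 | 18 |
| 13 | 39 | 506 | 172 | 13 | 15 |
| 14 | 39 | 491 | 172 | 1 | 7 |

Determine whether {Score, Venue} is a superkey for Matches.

No

Rows 13 and 14 have the same {Score, Venue} value (Score=39, Venue=172) but are distinct tuples, so {Score, Venue} does not determine every attribute — not a superkey.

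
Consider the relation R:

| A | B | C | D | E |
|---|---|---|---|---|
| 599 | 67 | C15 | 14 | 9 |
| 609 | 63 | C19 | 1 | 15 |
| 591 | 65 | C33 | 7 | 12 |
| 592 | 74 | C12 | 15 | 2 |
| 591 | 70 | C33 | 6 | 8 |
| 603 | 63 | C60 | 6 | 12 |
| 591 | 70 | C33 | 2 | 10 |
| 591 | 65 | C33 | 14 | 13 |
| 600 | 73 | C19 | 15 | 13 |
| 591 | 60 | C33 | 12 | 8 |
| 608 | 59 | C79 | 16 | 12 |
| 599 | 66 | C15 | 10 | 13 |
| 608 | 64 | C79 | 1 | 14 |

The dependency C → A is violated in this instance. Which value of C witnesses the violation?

C=C15: 2 rows → A = 599, 599 ✓
C=C19: 2 rows → A takes values {609, 600} — violation
C=C33: 5 rows → A = 591, 591, 591, 591, 591 ✓
C=C12: 1 row → A = 592 ✓
C=C60: 1 row → A = 603 ✓
C=C79: 2 rows → A = 608, 608 ✓
The only C value with inconsistent A is C=C19.

C19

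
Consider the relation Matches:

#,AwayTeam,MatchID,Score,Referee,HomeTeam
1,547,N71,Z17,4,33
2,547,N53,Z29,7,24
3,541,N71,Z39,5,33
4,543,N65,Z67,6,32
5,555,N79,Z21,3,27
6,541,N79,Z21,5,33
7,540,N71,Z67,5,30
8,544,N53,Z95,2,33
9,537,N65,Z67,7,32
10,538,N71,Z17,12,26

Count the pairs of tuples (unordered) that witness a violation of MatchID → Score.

MatchID=N71: violating pairs (1,3), (1,7), (3,7), (3,10), (7,10) — 5 pairs.
MatchID=N53: violating pairs (2,8) — 1 pair.
MatchID=N65: all 2 rows agree on Score — 0 pairs.
MatchID=N79: all 2 rows agree on Score — 0 pairs.

6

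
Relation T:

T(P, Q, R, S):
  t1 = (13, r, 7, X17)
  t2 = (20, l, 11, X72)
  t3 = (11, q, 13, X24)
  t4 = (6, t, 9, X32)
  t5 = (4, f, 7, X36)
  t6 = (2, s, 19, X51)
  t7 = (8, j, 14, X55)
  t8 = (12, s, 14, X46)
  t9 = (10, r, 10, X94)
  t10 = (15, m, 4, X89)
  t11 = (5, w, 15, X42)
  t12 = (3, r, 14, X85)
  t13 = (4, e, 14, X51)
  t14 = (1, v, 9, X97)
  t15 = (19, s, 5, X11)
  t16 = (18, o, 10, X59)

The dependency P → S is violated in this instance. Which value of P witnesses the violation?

4

P=13: row 1 → S = X17 ✓
P=20: row 2 → S = X72 ✓
P=11: row 3 → S = X24 ✓
P=6: row 4 → S = X32 ✓
P=4: rows 5, 13 → S takes values {X36, X51} — violation
P=2: row 6 → S = X51 ✓
P=8: row 7 → S = X55 ✓
P=12: row 8 → S = X46 ✓
P=10: row 9 → S = X94 ✓
P=15: row 10 → S = X89 ✓
P=5: row 11 → S = X42 ✓
P=3: row 12 → S = X85 ✓
P=1: row 14 → S = X97 ✓
P=19: row 15 → S = X11 ✓
P=18: row 16 → S = X59 ✓
The only P value with inconsistent S is P=4.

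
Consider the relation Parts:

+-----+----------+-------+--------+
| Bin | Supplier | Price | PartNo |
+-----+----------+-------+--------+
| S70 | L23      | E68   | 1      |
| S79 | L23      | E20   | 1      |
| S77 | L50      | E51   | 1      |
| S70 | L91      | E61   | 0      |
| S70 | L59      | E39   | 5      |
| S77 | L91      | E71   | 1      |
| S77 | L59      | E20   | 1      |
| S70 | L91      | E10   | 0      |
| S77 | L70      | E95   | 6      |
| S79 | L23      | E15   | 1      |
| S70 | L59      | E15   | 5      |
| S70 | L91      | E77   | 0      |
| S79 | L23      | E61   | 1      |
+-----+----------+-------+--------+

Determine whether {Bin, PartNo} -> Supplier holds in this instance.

(Bin=S70, PartNo=1): 1 row → Supplier = L23 ✓
(Bin=S79, PartNo=1): 3 rows → Supplier = L23, L23, L23 ✓
(Bin=S77, PartNo=1): 3 rows → Supplier takes values {L50, L91, L59} — violation
(Bin=S70, PartNo=0): 3 rows → Supplier = L91, L91, L91 ✓
(Bin=S70, PartNo=5): 2 rows → Supplier = L59, L59 ✓
(Bin=S77, PartNo=6): 1 row → Supplier = L70 ✓
Two rows agree on {Bin, PartNo} but differ on Supplier, so {Bin, PartNo} -> Supplier does not hold.

No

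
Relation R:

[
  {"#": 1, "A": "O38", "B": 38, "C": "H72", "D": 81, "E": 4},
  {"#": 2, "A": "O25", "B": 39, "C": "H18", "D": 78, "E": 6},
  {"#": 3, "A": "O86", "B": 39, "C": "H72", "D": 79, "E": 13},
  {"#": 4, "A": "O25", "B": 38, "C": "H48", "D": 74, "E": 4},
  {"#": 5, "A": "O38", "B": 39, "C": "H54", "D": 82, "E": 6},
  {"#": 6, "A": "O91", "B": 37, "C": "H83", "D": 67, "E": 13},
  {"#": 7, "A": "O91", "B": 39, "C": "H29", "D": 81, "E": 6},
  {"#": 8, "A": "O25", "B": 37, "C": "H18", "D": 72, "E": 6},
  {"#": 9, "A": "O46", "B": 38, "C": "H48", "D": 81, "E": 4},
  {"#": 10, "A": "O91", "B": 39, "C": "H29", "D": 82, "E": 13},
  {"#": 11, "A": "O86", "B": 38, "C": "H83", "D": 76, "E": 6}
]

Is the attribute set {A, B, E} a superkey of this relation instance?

Yes

All 11 rows have distinct {A, B, E} values, so {A, B, E} → (all attributes) holds and {A, B, E} is a superkey.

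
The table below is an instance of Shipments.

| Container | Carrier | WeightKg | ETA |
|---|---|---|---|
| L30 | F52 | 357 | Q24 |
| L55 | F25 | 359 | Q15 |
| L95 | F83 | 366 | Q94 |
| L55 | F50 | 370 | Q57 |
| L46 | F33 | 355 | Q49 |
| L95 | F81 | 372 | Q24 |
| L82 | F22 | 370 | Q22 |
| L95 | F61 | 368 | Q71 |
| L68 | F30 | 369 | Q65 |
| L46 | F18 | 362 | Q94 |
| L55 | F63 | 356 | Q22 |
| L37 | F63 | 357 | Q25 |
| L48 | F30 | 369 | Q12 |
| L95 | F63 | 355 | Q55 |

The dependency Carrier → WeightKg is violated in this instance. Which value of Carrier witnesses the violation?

Carrier=F52: 1 row → WeightKg = 357 ✓
Carrier=F25: 1 row → WeightKg = 359 ✓
Carrier=F83: 1 row → WeightKg = 366 ✓
Carrier=F50: 1 row → WeightKg = 370 ✓
Carrier=F33: 1 row → WeightKg = 355 ✓
Carrier=F81: 1 row → WeightKg = 372 ✓
Carrier=F22: 1 row → WeightKg = 370 ✓
Carrier=F61: 1 row → WeightKg = 368 ✓
Carrier=F30: 2 rows → WeightKg = 369, 369 ✓
Carrier=F18: 1 row → WeightKg = 362 ✓
Carrier=F63: 3 rows → WeightKg takes values {356, 357, 355} — violation
The only Carrier value with inconsistent WeightKg is Carrier=F63.

F63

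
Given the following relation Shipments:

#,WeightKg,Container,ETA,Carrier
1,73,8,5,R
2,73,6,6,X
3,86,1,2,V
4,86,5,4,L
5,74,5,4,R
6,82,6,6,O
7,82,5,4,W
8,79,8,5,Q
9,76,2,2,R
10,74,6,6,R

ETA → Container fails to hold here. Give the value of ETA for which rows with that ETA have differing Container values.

2

ETA=5: rows 1, 8 → Container = 8, 8 ✓
ETA=6: rows 2, 6, 10 → Container = 6, 6, 6 ✓
ETA=2: rows 3, 9 → Container takes values {1, 2} — violation
ETA=4: rows 4, 5, 7 → Container = 5, 5, 5 ✓
The only ETA value with inconsistent Container is ETA=2.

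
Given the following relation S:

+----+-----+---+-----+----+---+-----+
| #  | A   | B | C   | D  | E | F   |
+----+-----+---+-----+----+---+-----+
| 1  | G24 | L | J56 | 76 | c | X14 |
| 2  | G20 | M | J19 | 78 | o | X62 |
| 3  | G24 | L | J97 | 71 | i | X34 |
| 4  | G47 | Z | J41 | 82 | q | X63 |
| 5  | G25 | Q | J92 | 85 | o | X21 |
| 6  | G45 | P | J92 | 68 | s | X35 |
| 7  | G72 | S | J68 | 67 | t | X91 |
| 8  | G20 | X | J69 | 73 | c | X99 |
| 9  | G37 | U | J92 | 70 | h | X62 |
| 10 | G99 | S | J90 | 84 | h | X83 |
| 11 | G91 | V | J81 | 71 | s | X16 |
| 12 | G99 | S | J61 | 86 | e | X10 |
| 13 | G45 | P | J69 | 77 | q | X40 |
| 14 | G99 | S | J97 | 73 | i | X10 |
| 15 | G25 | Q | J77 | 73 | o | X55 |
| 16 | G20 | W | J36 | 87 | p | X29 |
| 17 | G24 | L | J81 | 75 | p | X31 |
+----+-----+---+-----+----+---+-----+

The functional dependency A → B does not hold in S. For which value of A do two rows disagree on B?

G20

A=G24: rows 1, 3, 17 → B = L, L, L ✓
A=G20: rows 2, 8, 16 → B takes values {M, X, W} — violation
A=G47: row 4 → B = Z ✓
A=G25: rows 5, 15 → B = Q, Q ✓
A=G45: rows 6, 13 → B = P, P ✓
A=G72: row 7 → B = S ✓
A=G37: row 9 → B = U ✓
A=G99: rows 10, 12, 14 → B = S, S, S ✓
A=G91: row 11 → B = V ✓
The only A value with inconsistent B is A=G20.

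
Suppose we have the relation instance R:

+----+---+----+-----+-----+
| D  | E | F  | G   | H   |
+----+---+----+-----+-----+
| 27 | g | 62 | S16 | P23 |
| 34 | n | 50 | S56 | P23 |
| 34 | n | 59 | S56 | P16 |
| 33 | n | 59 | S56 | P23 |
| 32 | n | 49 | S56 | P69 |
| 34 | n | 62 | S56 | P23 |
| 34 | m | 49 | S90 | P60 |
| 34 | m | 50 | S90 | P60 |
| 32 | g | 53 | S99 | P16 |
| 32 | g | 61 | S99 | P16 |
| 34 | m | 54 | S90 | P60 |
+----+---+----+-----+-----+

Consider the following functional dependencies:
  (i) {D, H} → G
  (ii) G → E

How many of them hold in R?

(i) {D, H} → G: every LHS value maps to a single RHS value — holds.
(ii) G → E: every LHS value maps to a single RHS value — holds.
2 of the 2 dependencies hold.

2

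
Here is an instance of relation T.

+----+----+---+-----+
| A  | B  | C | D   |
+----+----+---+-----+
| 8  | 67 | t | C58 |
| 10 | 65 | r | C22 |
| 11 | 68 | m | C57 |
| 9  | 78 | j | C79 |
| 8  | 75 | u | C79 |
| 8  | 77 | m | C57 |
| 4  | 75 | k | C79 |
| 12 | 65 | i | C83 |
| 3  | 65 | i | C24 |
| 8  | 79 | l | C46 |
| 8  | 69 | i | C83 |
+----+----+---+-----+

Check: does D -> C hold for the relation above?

No

D=C58: 1 row → C = t ✓
D=C22: 1 row → C = r ✓
D=C57: 2 rows → C = m, m ✓
D=C79: 3 rows → C takes values {j, u, k} — violation
D=C83: 2 rows → C = i, i ✓
D=C24: 1 row → C = i ✓
D=C46: 1 row → C = l ✓
Two rows agree on D but differ on C, so D -> C does not hold.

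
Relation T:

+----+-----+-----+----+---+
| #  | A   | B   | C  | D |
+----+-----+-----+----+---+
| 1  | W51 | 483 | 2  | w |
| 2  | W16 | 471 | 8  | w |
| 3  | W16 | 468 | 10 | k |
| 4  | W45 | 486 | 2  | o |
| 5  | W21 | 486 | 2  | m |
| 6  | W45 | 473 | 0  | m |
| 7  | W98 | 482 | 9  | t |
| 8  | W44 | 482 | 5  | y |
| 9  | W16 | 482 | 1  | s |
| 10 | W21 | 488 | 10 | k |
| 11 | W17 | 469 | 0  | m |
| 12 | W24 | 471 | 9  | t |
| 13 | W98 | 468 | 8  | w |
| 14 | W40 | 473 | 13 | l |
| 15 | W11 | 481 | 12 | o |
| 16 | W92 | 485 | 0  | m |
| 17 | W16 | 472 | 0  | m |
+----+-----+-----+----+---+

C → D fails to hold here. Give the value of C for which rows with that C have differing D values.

2

C=2: rows 1, 4, 5 → D takes values {w, o, m} — violation
C=8: rows 2, 13 → D = w, w ✓
C=10: rows 3, 10 → D = k, k ✓
C=0: rows 6, 11, 16, 17 → D = m, m, m, m ✓
C=9: rows 7, 12 → D = t, t ✓
C=5: row 8 → D = y ✓
C=1: row 9 → D = s ✓
C=13: row 14 → D = l ✓
C=12: row 15 → D = o ✓
The only C value with inconsistent D is C=2.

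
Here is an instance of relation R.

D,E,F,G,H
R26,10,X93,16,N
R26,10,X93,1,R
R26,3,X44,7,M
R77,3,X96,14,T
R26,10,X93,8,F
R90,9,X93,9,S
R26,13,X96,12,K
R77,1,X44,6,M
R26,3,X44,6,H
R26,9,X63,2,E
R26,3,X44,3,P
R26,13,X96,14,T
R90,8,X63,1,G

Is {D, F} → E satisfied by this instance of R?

Yes

(D=R26, F=X93): 3 rows → E = 10, 10, 10 ✓
(D=R26, F=X44): 3 rows → E = 3, 3, 3 ✓
(D=R77, F=X96): 1 row → E = 3 ✓
(D=R90, F=X93): 1 row → E = 9 ✓
(D=R26, F=X96): 2 rows → E = 13, 13 ✓
(D=R77, F=X44): 1 row → E = 1 ✓
(D=R26, F=X63): 1 row → E = 9 ✓
(D=R90, F=X63): 1 row → E = 8 ✓
Every {D, F} value is associated with a single E value, so {D, F} → E holds.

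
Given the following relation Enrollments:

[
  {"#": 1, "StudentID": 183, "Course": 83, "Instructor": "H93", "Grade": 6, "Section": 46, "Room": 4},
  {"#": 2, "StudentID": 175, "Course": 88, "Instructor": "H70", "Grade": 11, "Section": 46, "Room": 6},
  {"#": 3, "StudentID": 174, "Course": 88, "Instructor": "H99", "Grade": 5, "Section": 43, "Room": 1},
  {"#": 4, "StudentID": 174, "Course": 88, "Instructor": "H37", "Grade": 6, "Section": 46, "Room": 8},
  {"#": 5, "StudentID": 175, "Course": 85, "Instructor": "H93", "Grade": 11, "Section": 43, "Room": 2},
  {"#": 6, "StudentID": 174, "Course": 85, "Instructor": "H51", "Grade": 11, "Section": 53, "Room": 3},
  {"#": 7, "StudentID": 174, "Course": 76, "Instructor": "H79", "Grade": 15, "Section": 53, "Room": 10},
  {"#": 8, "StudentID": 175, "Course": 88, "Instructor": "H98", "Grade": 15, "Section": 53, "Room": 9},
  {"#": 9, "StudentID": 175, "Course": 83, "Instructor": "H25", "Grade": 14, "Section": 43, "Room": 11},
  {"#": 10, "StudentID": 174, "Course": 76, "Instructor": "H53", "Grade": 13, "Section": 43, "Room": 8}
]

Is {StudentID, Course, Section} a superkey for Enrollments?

All 10 rows have distinct {StudentID, Course, Section} values, so {StudentID, Course, Section} → (all attributes) holds and {StudentID, Course, Section} is a superkey.

Yes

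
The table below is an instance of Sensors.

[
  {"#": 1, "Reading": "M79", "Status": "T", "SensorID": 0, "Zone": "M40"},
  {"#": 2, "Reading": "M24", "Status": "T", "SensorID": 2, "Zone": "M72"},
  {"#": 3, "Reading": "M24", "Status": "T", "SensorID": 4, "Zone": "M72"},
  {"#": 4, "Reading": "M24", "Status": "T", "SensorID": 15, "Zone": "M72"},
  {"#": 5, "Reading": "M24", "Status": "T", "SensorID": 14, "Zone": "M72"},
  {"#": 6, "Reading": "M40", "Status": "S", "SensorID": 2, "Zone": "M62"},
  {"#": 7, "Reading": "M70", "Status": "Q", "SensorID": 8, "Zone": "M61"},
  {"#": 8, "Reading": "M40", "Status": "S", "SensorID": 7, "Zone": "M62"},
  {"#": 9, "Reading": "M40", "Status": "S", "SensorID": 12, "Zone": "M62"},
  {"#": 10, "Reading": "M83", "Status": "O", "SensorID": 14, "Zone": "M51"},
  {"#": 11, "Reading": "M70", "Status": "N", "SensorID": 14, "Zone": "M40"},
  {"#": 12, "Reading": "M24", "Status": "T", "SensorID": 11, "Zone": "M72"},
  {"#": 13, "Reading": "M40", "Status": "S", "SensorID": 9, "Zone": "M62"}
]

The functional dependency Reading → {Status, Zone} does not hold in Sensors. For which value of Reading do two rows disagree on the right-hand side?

Reading=M79: row 1 → {Status,Zone} = (T, M40) ✓
Reading=M24: rows 2, 3, 4, 5, 12 → {Status,Zone} = (T, M72), (T, M72), (T, M72), (T, M72), (T, M72) ✓
Reading=M40: rows 6, 8, 9, 13 → {Status,Zone} = (S, M62), (S, M62), (S, M62), (S, M62) ✓
Reading=M70: rows 7, 11 → {Status,Zone} takes values {(Q, M61), (N, M40)} — violation
Reading=M83: row 10 → {Status,Zone} = (O, M51) ✓
The only Reading value with inconsistent RHS is Reading=M70.

M70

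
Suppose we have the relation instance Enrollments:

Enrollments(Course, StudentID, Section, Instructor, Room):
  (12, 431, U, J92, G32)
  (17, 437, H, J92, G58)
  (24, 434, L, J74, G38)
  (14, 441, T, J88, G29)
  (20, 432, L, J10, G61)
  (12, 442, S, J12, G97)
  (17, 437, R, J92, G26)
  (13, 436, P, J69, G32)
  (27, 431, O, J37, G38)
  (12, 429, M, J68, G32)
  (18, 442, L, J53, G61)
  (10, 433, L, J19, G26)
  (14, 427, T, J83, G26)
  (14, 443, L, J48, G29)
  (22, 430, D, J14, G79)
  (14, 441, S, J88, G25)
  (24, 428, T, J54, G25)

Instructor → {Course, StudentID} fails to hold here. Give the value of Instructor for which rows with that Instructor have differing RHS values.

Instructor=J92: 3 rows → {Course,StudentID} takes values {(12, 431), (17, 437)} — violation
Instructor=J74: 1 row → {Course,StudentID} = (24, 434) ✓
Instructor=J88: 2 rows → {Course,StudentID} = (14, 441), (14, 441) ✓
Instructor=J10: 1 row → {Course,StudentID} = (20, 432) ✓
Instructor=J12: 1 row → {Course,StudentID} = (12, 442) ✓
Instructor=J69: 1 row → {Course,StudentID} = (13, 436) ✓
Instructor=J37: 1 row → {Course,StudentID} = (27, 431) ✓
Instructor=J68: 1 row → {Course,StudentID} = (12, 429) ✓
Instructor=J53: 1 row → {Course,StudentID} = (18, 442) ✓
Instructor=J19: 1 row → {Course,StudentID} = (10, 433) ✓
Instructor=J83: 1 row → {Course,StudentID} = (14, 427) ✓
Instructor=J48: 1 row → {Course,StudentID} = (14, 443) ✓
Instructor=J14: 1 row → {Course,StudentID} = (22, 430) ✓
Instructor=J54: 1 row → {Course,StudentID} = (24, 428) ✓
The only Instructor value with inconsistent RHS is Instructor=J92.

J92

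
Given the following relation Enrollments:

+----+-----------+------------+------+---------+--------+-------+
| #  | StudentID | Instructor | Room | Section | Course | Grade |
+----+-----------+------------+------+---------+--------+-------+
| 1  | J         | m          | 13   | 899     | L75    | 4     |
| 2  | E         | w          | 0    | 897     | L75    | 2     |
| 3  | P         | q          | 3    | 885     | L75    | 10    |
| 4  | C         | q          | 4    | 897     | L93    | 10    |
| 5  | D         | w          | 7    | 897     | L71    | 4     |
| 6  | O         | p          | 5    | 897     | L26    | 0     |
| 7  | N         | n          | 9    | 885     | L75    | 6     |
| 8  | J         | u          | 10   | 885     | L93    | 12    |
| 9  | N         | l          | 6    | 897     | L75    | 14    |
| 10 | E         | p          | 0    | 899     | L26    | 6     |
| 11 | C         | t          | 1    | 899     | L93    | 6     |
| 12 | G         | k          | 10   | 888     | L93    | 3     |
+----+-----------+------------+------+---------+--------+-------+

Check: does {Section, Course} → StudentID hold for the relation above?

No

(Section=899, Course=L75): row 1 → StudentID = J ✓
(Section=897, Course=L75): rows 2, 9 → StudentID takes values {E, N} — violation
(Section=885, Course=L75): rows 3, 7 → StudentID takes values {P, N} — violation
(Section=897, Course=L93): row 4 → StudentID = C ✓
(Section=897, Course=L71): row 5 → StudentID = D ✓
(Section=897, Course=L26): row 6 → StudentID = O ✓
(Section=885, Course=L93): row 8 → StudentID = J ✓
(Section=899, Course=L26): row 10 → StudentID = E ✓
(Section=899, Course=L93): row 11 → StudentID = C ✓
(Section=888, Course=L93): row 12 → StudentID = G ✓
Two rows agree on {Section, Course} but differ on StudentID, so {Section, Course} → StudentID does not hold.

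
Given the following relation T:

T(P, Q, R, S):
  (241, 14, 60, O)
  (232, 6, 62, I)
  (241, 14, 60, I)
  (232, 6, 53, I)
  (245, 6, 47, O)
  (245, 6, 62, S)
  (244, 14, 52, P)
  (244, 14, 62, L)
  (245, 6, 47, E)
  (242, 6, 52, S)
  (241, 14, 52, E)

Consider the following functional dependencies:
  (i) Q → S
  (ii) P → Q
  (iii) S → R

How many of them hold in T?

1

(i) Q → S: Q=14: 5 rows → S takes values {O, I, P, L, E} — violation; Q=6: 6 rows → S takes values {I, O, S, E} — violation — fails.
(ii) P → Q: every LHS value maps to a single RHS value — holds.
(iii) S → R: S=O: 2 rows → R takes values {60, 47} — violation; S=I: 3 rows → R takes values {62, 60, 53} — violation; S=S: 2 rows → R takes values {62, 52} — violation; S=E: 2 rows → R takes values {47, 52} — violation — fails.
1 of the 3 dependencies holds.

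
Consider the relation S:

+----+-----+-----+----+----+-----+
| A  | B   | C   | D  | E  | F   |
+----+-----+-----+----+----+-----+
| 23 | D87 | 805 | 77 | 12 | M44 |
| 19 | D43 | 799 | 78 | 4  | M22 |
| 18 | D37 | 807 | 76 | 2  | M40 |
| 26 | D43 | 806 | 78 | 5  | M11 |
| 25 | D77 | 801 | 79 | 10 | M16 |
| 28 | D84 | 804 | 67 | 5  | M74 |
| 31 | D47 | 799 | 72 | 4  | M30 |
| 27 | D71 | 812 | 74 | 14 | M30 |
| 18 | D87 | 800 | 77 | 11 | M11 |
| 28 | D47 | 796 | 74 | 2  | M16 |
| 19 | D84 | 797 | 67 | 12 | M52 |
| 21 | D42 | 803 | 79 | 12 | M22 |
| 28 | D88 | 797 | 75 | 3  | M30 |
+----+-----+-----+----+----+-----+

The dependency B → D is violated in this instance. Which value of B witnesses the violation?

B=D87: 2 rows → D = 77, 77 ✓
B=D43: 2 rows → D = 78, 78 ✓
B=D37: 1 row → D = 76 ✓
B=D77: 1 row → D = 79 ✓
B=D84: 2 rows → D = 67, 67 ✓
B=D47: 2 rows → D takes values {72, 74} — violation
B=D71: 1 row → D = 74 ✓
B=D42: 1 row → D = 79 ✓
B=D88: 1 row → D = 75 ✓
The only B value with inconsistent D is B=D47.

D47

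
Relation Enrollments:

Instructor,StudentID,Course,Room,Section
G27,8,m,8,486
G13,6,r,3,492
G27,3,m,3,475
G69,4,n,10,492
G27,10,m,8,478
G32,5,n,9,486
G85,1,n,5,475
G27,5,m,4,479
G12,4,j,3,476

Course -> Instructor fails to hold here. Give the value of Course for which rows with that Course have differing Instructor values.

Course=m: 4 rows → Instructor = G27, G27, G27, G27 ✓
Course=r: 1 row → Instructor = G13 ✓
Course=n: 3 rows → Instructor takes values {G69, G32, G85} — violation
Course=j: 1 row → Instructor = G12 ✓
The only Course value with inconsistent Instructor is Course=n.

n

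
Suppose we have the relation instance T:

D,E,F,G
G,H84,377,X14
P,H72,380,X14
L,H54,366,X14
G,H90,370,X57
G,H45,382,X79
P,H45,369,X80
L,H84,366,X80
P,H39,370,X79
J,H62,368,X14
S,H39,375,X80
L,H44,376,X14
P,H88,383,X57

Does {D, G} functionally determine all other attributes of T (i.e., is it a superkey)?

Two distinct rows share (D=L, G=X14), so {D, G} does not determine every attribute — not a superkey.

No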